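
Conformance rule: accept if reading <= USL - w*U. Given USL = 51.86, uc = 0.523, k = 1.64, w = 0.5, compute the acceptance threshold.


U = k * uc = 1.64 * 0.523 = 0.85772
guard band g = w * U = 0.5 * 0.85772 = 0.42886
AL = USL - g = 51.86 - 0.42886
AL = 51.4311

51.4311


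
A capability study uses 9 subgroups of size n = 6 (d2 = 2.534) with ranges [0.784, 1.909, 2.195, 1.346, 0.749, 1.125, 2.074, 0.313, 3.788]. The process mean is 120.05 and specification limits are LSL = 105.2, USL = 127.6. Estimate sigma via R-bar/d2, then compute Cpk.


R_bar = (0.784 + 1.909 + 2.195 + 1.346 + 0.749 + 1.125 + 2.074 + 0.313 + 3.788) / 9 = 1.587
sigma = R_bar / d2 = 1.587 / 2.534 = 0.62628256
Cp = (USL - LSL)/(6*sigma) = (127.6 - 105.2)/(6*0.62628256) = 5.9611
Cpu = (127.6 - 120.05)/(3*0.62628256) = 4.0184
Cpl = (120.05 - 105.2)/(3*0.62628256) = 7.9038
Cpk = min(Cpu, Cpl) = 4.0184

4.0184


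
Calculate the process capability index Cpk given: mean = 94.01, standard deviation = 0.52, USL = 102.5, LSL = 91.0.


Cpu = (USL - mean) / (3*sigma) = (102.5 - 94.01) / (3*0.52) = 5.4423
Cpl = (mean - LSL) / (3*sigma) = (94.01 - 91.0) / (3*0.52) = 1.9295
Cpk = min(Cpu, Cpl) = 1.9295

1.9295


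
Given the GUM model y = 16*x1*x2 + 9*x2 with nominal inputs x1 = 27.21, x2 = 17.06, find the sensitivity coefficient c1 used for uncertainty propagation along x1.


y = 16*x1*x2 + 9*x2
dy/dx1 = 16*x2
Evaluate at x2 = 17.06: c1 = 16 * 17.06
c1 = 272.9600

272.9600


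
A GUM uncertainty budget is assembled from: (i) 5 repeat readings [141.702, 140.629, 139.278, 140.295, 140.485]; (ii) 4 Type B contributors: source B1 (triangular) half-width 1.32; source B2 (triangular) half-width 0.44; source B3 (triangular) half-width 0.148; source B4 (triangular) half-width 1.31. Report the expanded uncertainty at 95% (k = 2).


mean = (141.702 + 140.629 + 139.278 + 140.295 + 140.485) / 5 = 140.4778
s = sqrt(sum((x - mean)^2)/(n-1)) = 0.86523332
u_A = s / sqrt(n) = 0.86523332 / sqrt(5) = 0.3869441
u_B1 = 1.32 / sqrt(6) = 0.53888774
u_B2 = 0.44 / sqrt(6) = 0.17962925
u_B3 = 0.148 / sqrt(6) = 0.060420747
u_B4 = 1.31 / sqrt(6) = 0.53480526
uc = sqrt(0.3869441^2 + 0.53888774^2 + 0.17962925^2 + 0.060420747^2 + 0.53480526^2) = 0.87296033
U = k * uc = 2 * 0.87296033
U = 1.7459

1.7459


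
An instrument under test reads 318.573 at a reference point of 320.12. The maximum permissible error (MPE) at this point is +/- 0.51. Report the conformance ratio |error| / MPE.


e = indication - reference = 318.573 - 320.12 = -1.5470
|e| = 1.5470
ratio = |e| / MPE = 1.5470 / 0.51
ratio = 3.0333

3.0333


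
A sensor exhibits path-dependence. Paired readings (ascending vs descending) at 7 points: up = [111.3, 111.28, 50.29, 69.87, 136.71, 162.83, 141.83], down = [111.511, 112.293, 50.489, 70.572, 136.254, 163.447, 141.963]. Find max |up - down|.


|111.3 - 111.511| = 0.2110
|111.28 - 112.293| = 1.0130
|50.29 - 50.489| = 0.1990
|69.87 - 70.572| = 0.7020
|136.71 - 136.254| = 0.4560
|162.83 - 163.447| = 0.6170
|141.83 - 141.963| = 0.1330
hysteresis = max(diffs) = 1.0130

1.0130


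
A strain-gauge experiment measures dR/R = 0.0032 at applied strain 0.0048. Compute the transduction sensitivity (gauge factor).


GF = (dR/R) / epsilon
= 0.0032 / 0.0048
= 0.6667

0.6667


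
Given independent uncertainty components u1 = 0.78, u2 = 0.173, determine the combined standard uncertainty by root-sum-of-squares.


uc = sqrt(0.78^2 + 0.173^2)
uc = sqrt(0.638329)
uc = 0.7990

0.7990


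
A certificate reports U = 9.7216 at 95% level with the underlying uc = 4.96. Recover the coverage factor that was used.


k = U / uc
k = 9.7216 / 4.96
k = 1.96

1.96


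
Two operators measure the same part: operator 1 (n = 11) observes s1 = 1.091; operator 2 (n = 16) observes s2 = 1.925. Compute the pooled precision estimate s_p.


s_p = sqrt(((n1-1)*s1^2 + (n2-1)*s2^2) / (n1+n2-2))
numerator = (11-1)*1.091^2 + (16-1)*1.925^2 = 11.90281 + 55.584375 = 67.487185
denominator = 11 + 16 - 2 = 25
s_p^2 = 67.487185 / 25 = 2.6994874
s_p = sqrt(2.6994874) = 1.6430

1.6430


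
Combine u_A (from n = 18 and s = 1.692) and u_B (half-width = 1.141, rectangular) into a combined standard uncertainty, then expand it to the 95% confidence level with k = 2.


u_A = s / sqrt(n) = 1.692 / sqrt(18) = 0.39880822
u_B = half_width / sqrt(3) = 1.141 / sqrt(3) = 0.65875666
uc = sqrt(u_A^2 + u_B^2) = sqrt(0.39880822^2 + 0.65875666^2) = 0.77007034
U = k * uc = 2 * 0.77007034
U = 1.5401

1.5401


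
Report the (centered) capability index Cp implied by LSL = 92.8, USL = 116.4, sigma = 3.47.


Cp = (USL - LSL) / (6 * sigma)
= (116.4 - 92.8) / (6 * 3.47)
= 23.6000 / 20.8200
= 1.1335

1.1335


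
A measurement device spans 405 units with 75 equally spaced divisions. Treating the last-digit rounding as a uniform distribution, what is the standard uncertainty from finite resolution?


resolution = range / divisions
resolution = 405 / 75 = 5.4
u_res = resolution / (2*sqrt(3))
u_res = 5.4 / 3.4641016
u_res = 1.5588

1.5588


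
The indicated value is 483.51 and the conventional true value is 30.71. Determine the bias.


Systematic error = measured - true
= 483.51 - 30.71
= 452.8000

452.8000


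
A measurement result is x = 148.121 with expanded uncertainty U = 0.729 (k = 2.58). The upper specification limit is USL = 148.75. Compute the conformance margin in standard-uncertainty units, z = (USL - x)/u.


u = U / k = 0.729 / 2.58 = 0.28255814
margin = |USL - x| = |148.75 - 148.121| = 0.629
z = margin / u = 0.629 / 0.28255814
z = 2.2261

2.2261


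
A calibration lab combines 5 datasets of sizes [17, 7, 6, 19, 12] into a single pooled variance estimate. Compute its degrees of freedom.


nu = sum_i (n_i - 1)
nu = ((17 - 1) + (7 - 1) + (6 - 1) + (19 - 1) + (12 - 1))
nu = 16 + 6 + 5 + 18 + 11
nu = 56

56


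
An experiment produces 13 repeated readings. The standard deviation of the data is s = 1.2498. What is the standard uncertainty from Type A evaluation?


u_A = s / sqrt(n)
u_A = 1.2498 / sqrt(13)
u_A = 1.2498 / 3.6055513
u_A = 0.3466

0.3466


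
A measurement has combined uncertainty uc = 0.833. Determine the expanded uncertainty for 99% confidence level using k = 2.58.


U = k * uc
U = 2.58 * 0.833
U = 2.1491

2.1491


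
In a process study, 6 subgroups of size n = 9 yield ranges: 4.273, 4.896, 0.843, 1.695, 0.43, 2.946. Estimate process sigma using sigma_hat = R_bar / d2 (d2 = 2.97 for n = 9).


R_bar = (4.273 + 4.896 + 0.843 + 1.695 + 0.43 + 2.946) / 6
R_bar = 15.083 / 6 = 2.5138333
sigma_hat = R_bar / d2 = 2.5138333 / 2.97 = 0.8464

0.8464


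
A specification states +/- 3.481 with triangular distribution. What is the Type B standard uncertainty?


u_B = half_width / sqrt(6)
u_B = 3.481 / 2.4494897
u_B = 1.4211

1.4211


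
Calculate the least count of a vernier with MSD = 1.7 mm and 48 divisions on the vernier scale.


LC = MSD / n_div
= 1.7 / 48
= 0.0354

0.0354


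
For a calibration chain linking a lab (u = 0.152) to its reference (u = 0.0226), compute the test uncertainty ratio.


TUR = u_lab / u_ref
= 0.152 / 0.0226
= 6.7257

6.7257


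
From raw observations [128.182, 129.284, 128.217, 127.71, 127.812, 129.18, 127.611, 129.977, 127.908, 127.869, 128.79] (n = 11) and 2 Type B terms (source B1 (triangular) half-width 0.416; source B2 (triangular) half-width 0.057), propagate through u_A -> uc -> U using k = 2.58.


mean = (128.182 + 129.284 + 128.217 + 127.71 + 127.812 + 129.18 + 127.611 + 129.977 + 127.908 + 127.869 + 128.79) / 11 = 128.4127273
s = sqrt(sum((x - mean)^2)/(n-1)) = 0.77951948
u_A = s / sqrt(n) = 0.77951948 / sqrt(11) = 0.23503397
u_B1 = 0.416 / sqrt(6) = 0.16983129
u_B2 = 0.057 / sqrt(6) = 0.023270153
uc = sqrt(0.23503397^2 + 0.16983129^2 + 0.023270153^2) = 0.29090399
U = k * uc = 2.58 * 0.29090399
U = 0.7505

0.7505


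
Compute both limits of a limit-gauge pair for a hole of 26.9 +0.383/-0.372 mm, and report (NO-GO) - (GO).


GO = nominal - lower_tol (smallest hole = maximum material condition)
GO = 26.9 - 0.372 = 26.528
NO-GO = nominal + upper_tol (largest hole = least material condition)
NO-GO = 26.9 + 0.383 = 27.283
spread = NO-GO - GO = 27.283 - 26.528 = 0.7550

0.7550


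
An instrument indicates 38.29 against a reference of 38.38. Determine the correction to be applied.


Correction = standard - reading
= 38.38 - 38.29
= 0.0900

0.0900


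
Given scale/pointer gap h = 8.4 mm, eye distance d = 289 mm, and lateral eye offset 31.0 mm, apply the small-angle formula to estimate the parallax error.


error = h * offset / d
= 8.4 * 31.0 / 289
= 0.9010

0.9010


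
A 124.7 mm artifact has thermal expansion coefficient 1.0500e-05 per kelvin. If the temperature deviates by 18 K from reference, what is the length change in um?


dL = L * alpha * dT
= 124.7 * 1.0500e-05 * 18
= 0.0235683 mm
dL_um = 0.0235683 * 1000 = 23.5683 um

23.5683


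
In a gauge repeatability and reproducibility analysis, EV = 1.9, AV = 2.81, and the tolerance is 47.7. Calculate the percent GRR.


GRR = sqrt(EV^2 + AV^2) = sqrt(1.9^2 + 2.81^2) = 3.3920643
%GRR = GRR / tol * 100 = 3.3920643 / 47.7 * 100
%GRR = 7.1112

7.1112


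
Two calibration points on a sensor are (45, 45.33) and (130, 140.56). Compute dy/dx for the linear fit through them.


slope = (y2 - y1) / (x2 - x1)
= (140.56 - 45.33) / (130 - 45)
= 95.2300 / 85
= 1.1204

1.1204


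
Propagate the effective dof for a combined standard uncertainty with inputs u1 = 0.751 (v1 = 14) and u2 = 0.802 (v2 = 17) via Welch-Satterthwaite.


uc = sqrt(u1^2 + u2^2) = sqrt(0.751^2 + 0.802^2) = 1.0987288
v_eff = uc^4 / (u1^4/v1 + u2^4/v2)
= 1.0987288^4 / (0.751^4/14 + 0.802^4/17)
= 1.4573439 / 0.047057187
v_eff = 30.9696

30.9696


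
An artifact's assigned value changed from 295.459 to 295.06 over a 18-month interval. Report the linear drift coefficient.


rate = (v2 - v1) / months
= (295.06 - 295.459) / 18
= -0.3990 / 18
= -0.0222

-0.0222


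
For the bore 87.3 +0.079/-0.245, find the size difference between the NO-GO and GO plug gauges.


GO = nominal - lower_tol (smallest hole = maximum material condition)
GO = 87.3 - 0.245 = 87.055
NO-GO = nominal + upper_tol (largest hole = least material condition)
NO-GO = 87.3 + 0.079 = 87.379
spread = NO-GO - GO = 87.379 - 87.055 = 0.3240

0.3240


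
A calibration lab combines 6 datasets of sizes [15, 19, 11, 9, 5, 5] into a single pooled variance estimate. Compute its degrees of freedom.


nu = sum_i (n_i - 1)
nu = ((15 - 1) + (19 - 1) + (11 - 1) + (9 - 1) + (5 - 1) + (5 - 1))
nu = 14 + 18 + 10 + 8 + 4 + 4
nu = 58

58


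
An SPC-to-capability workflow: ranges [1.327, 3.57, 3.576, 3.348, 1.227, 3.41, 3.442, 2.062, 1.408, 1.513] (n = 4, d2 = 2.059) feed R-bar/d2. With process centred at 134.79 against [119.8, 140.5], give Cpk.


R_bar = (1.327 + 3.57 + 3.576 + 3.348 + 1.227 + 3.41 + 3.442 + 2.062 + 1.408 + 1.513) / 10 = 2.4883
sigma = R_bar / d2 = 2.4883 / 2.059 = 1.2084993
Cp = (USL - LSL)/(6*sigma) = (140.5 - 119.8)/(6*1.2084993) = 2.8548
Cpu = (140.5 - 134.79)/(3*1.2084993) = 1.5750
Cpl = (134.79 - 119.8)/(3*1.2084993) = 4.1346
Cpk = min(Cpu, Cpl) = 1.5750

1.5750


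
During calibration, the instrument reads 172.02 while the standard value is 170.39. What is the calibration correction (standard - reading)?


Correction = standard - reading
= 170.39 - 172.02
= -1.6300

-1.6300


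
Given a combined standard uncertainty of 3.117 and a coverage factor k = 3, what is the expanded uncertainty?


U = k * uc
U = 3 * 3.117
U = 9.3510

9.3510


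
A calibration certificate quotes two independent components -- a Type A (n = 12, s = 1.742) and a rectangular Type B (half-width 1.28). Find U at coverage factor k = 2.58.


u_A = s / sqrt(n) = 1.742 / sqrt(12) = 0.50287208
u_B = half_width / sqrt(3) = 1.28 / sqrt(3) = 0.73900834
uc = sqrt(u_A^2 + u_B^2) = sqrt(0.50287208^2 + 0.73900834^2) = 0.89387564
U = k * uc = 2.58 * 0.89387564
U = 2.3062

2.3062


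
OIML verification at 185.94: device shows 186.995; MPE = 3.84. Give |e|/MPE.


e = indication - reference = 186.995 - 185.94 = 1.0550
|e| = 1.0550
ratio = |e| / MPE = 1.0550 / 3.84
ratio = 0.2747

0.2747


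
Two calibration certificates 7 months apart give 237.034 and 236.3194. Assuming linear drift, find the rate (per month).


rate = (v2 - v1) / months
= (236.3194 - 237.034) / 7
= -0.7146 / 7
= -0.1021

-0.1021


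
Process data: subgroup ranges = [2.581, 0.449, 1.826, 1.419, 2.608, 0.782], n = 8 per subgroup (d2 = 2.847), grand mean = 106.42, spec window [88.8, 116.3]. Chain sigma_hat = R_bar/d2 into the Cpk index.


R_bar = (2.581 + 0.449 + 1.826 + 1.419 + 2.608 + 0.782) / 6 = 1.6108333
sigma = R_bar / d2 = 1.6108333 / 2.847 = 0.56580025
Cp = (USL - LSL)/(6*sigma) = (116.3 - 88.8)/(6*0.56580025) = 8.1006
Cpu = (116.3 - 106.42)/(3*0.56580025) = 5.8207
Cpl = (106.42 - 88.8)/(3*0.56580025) = 10.3806
Cpk = min(Cpu, Cpl) = 5.8207

5.8207


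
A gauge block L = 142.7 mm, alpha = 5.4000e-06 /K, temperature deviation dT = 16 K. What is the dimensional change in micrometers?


dL = L * alpha * dT
= 142.7 * 5.4000e-06 * 16
= 0.0123293 mm
dL_um = 0.0123293 * 1000 = 12.3293 um

12.3293


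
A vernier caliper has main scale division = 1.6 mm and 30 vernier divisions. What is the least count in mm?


LC = MSD / n_div
= 1.6 / 30
= 0.0533

0.0533


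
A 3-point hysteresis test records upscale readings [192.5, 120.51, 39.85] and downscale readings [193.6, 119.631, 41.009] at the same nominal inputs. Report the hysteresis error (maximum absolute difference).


|192.5 - 193.6| = 1.1000
|120.51 - 119.631| = 0.8790
|39.85 - 41.009| = 1.1590
hysteresis = max(diffs) = 1.1590

1.1590


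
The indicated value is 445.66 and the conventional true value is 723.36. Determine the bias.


Systematic error = measured - true
= 445.66 - 723.36
= -277.7000

-277.7000


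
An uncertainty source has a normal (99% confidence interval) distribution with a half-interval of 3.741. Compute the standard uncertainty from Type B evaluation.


u_B = half_width / 2.576
u_B = 3.741 / 2.576
u_B = 1.4523

1.4523


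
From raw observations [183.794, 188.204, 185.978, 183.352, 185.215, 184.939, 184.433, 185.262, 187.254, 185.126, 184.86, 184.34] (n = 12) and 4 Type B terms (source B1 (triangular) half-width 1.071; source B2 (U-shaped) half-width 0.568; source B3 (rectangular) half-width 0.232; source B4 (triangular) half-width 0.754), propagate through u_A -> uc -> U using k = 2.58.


mean = (183.794 + 188.204 + 185.978 + 183.352 + 185.215 + 184.939 + 184.433 + 185.262 + 187.254 + 185.126 + 184.86 + 184.34) / 12 = 185.22975
s = sqrt(sum((x - mean)^2)/(n-1)) = 1.3734724
u_A = s / sqrt(n) = 1.3734724 / sqrt(12) = 0.39648733
u_B1 = 1.071 / sqrt(6) = 0.43723392
u_B2 = 0.568 / sqrt(2) = 0.40163665
u_B3 = 0.232 / sqrt(3) = 0.13394526
u_B4 = 0.754 / sqrt(6) = 0.30781921
uc = sqrt(0.39648733^2 + 0.43723392^2 + 0.40163665^2 + 0.13394526^2 + 0.30781921^2) = 0.78891172
U = k * uc = 2.58 * 0.78891172
U = 2.0354

2.0354


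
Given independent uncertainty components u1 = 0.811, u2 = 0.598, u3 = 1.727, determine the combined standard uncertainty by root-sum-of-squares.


uc = sqrt(0.811^2 + 0.598^2 + 1.727^2)
uc = sqrt(3.997854)
uc = 1.9995

1.9995


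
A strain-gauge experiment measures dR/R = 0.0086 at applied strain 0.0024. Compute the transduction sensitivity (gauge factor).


GF = (dR/R) / epsilon
= 0.0086 / 0.0024
= 3.5833

3.5833


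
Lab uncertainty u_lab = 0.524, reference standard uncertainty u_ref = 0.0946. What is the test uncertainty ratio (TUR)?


TUR = u_lab / u_ref
= 0.524 / 0.0946
= 5.5391

5.5391


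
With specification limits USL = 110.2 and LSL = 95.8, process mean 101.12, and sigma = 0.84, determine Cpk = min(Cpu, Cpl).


Cpu = (USL - mean) / (3*sigma) = (110.2 - 101.12) / (3*0.84) = 3.6032
Cpl = (mean - LSL) / (3*sigma) = (101.12 - 95.8) / (3*0.84) = 2.1111
Cpk = min(Cpu, Cpl) = 2.1111

2.1111


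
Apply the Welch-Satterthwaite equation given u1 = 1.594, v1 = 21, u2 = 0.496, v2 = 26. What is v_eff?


uc = sqrt(u1^2 + u2^2) = sqrt(1.594^2 + 0.496^2) = 1.6693867
v_eff = uc^4 / (u1^4/v1 + u2^4/v2)
= 1.6693867^4 / (1.594^4/21 + 0.496^4/26)
= 7.7665438 / 0.30974915
v_eff = 25.0737

25.0737


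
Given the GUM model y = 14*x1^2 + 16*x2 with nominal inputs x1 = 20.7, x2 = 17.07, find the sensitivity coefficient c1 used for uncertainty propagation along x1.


y = 14*x1^2 + 16*x2
dy/dx1 = 2*14*x1
Evaluate at x1 = 20.7: c1 = 28 * 20.7
c1 = 579.6000

579.6000


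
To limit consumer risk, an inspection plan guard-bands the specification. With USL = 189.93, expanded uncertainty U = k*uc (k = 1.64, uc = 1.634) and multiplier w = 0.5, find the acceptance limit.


U = k * uc = 1.64 * 1.634 = 2.67976
guard band g = w * U = 0.5 * 2.67976 = 1.33988
AL = USL - g = 189.93 - 1.33988
AL = 188.5901

188.5901


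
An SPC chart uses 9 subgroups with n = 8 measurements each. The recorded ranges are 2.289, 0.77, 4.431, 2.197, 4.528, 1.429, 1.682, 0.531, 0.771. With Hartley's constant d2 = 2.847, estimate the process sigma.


R_bar = (2.289 + 0.77 + 4.431 + 2.197 + 4.528 + 1.429 + 1.682 + 0.531 + 0.771) / 9
R_bar = 18.628 / 9 = 2.0697778
sigma_hat = R_bar / d2 = 2.0697778 / 2.847 = 0.7270

0.7270


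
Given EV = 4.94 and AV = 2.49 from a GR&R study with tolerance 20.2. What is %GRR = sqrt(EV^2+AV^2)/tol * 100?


GRR = sqrt(EV^2 + AV^2) = sqrt(4.94^2 + 2.49^2) = 5.5320611
%GRR = GRR / tol * 100 = 5.5320611 / 20.2 * 100
%GRR = 27.3864

27.3864


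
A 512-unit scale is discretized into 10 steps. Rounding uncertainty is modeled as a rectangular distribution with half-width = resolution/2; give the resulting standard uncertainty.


resolution = range / divisions
resolution = 512 / 10 = 51.2
u_res = resolution / (2*sqrt(3))
u_res = 51.2 / 3.4641016
u_res = 14.7802

14.7802


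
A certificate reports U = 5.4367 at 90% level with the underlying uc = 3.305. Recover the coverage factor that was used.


k = U / uc
k = 5.4367 / 3.305
k = 1.645

1.645


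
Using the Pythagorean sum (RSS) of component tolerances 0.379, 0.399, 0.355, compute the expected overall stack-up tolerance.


RSS = sqrt(0.379^2 + 0.399^2 + 0.355^2)
= sqrt(0.428867)
= 0.6549

0.6549


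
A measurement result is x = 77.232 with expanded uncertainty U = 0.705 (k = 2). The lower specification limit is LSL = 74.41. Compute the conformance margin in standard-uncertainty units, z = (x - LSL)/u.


u = U / k = 0.705 / 2 = 0.3525
margin = |LSL - x| = |74.41 - 77.232| = 2.822
z = margin / u = 2.822 / 0.3525
z = 8.0057

8.0057


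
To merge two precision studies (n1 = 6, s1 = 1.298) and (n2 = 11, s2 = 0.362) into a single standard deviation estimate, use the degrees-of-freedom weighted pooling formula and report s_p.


s_p = sqrt(((n1-1)*s1^2 + (n2-1)*s2^2) / (n1+n2-2))
numerator = (6-1)*1.298^2 + (11-1)*0.362^2 = 8.42402 + 1.31044 = 9.73446
denominator = 6 + 11 - 2 = 15
s_p^2 = 9.73446 / 15 = 0.648964
s_p = sqrt(0.648964) = 0.8056

0.8056


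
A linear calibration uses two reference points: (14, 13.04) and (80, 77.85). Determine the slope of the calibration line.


slope = (y2 - y1) / (x2 - x1)
= (77.85 - 13.04) / (80 - 14)
= 64.8100 / 66
= 0.9820

0.9820


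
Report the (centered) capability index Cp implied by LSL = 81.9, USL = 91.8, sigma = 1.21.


Cp = (USL - LSL) / (6 * sigma)
= (91.8 - 81.9) / (6 * 1.21)
= 9.9000 / 7.2600
= 1.3636

1.3636


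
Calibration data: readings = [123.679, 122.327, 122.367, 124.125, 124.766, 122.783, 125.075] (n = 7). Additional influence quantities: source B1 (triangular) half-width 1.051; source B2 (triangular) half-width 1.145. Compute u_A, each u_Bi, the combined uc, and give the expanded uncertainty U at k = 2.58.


mean = (123.679 + 122.327 + 122.367 + 124.125 + 124.766 + 122.783 + 125.075) / 7 = 123.5888571
s = sqrt(sum((x - mean)^2)/(n-1)) = 1.1272744
u_A = s / sqrt(n) = 1.1272744 / sqrt(7) = 0.42606967
u_B1 = 1.051 / sqrt(6) = 0.42906895
u_B2 = 1.145 / sqrt(6) = 0.46744429
uc = sqrt(0.42606967^2 + 0.42906895^2 + 0.46744429^2) = 0.76429032
U = k * uc = 2.58 * 0.76429032
U = 1.9719

1.9719


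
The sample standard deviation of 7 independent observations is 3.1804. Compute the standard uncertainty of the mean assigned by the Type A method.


u_A = s / sqrt(n)
u_A = 3.1804 / sqrt(7)
u_A = 3.1804 / 2.6457513
u_A = 1.2021

1.2021


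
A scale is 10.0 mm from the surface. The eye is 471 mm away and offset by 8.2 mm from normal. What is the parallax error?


error = h * offset / d
= 10.0 * 8.2 / 471
= 0.1741

0.1741


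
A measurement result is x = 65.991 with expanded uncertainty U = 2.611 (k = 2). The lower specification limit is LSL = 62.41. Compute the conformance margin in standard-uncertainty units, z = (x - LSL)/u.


u = U / k = 2.611 / 2 = 1.3055
margin = |LSL - x| = |62.41 - 65.991| = 3.581
z = margin / u = 3.581 / 1.3055
z = 2.7430

2.7430


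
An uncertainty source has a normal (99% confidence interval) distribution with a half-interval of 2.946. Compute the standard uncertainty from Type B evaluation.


u_B = half_width / 2.576
u_B = 2.946 / 2.576
u_B = 1.1436

1.1436


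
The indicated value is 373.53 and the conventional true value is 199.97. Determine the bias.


Systematic error = measured - true
= 373.53 - 199.97
= 173.5600

173.5600


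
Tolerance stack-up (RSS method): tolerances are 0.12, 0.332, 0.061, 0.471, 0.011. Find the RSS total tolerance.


RSS = sqrt(0.12^2 + 0.332^2 + 0.061^2 + 0.471^2 + 0.011^2)
= sqrt(0.350307)
= 0.5919

0.5919


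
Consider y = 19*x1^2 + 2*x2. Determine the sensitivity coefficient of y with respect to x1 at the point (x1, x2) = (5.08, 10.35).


y = 19*x1^2 + 2*x2
dy/dx1 = 2*19*x1
Evaluate at x1 = 5.08: c1 = 38 * 5.08
c1 = 193.0400

193.0400


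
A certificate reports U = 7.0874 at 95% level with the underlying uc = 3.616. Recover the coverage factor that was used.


k = U / uc
k = 7.0874 / 3.616
k = 1.96

1.96


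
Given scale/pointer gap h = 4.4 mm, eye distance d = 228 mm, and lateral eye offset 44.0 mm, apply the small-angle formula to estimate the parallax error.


error = h * offset / d
= 4.4 * 44.0 / 228
= 0.8491

0.8491


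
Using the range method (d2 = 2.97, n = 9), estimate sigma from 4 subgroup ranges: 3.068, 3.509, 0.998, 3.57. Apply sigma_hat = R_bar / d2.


R_bar = (3.068 + 3.509 + 0.998 + 3.57) / 4
R_bar = 11.145 / 4 = 2.78625
sigma_hat = R_bar / d2 = 2.78625 / 2.97 = 0.9381

0.9381


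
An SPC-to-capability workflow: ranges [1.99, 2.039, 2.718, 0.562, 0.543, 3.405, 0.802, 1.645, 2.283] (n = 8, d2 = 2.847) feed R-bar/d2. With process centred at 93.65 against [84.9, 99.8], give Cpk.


R_bar = (1.99 + 2.039 + 2.718 + 0.562 + 0.543 + 3.405 + 0.802 + 1.645 + 2.283) / 9 = 1.7763333
sigma = R_bar / d2 = 1.7763333 / 2.847 = 0.62393161
Cp = (USL - LSL)/(6*sigma) = (99.8 - 84.9)/(6*0.62393161) = 3.9801
Cpu = (99.8 - 93.65)/(3*0.62393161) = 3.2856
Cpl = (93.65 - 84.9)/(3*0.62393161) = 4.6747
Cpk = min(Cpu, Cpl) = 3.2856

3.2856


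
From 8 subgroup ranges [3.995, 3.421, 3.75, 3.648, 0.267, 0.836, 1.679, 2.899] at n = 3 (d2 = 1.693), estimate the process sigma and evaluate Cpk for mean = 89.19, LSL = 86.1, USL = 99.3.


R_bar = (3.995 + 3.421 + 3.75 + 3.648 + 0.267 + 0.836 + 1.679 + 2.899) / 8 = 2.561875
sigma = R_bar / d2 = 2.561875 / 1.693 = 1.5132162
Cp = (USL - LSL)/(6*sigma) = (99.3 - 86.1)/(6*1.5132162) = 1.4539
Cpu = (99.3 - 89.19)/(3*1.5132162) = 2.2270
Cpl = (89.19 - 86.1)/(3*1.5132162) = 0.6807
Cpk = min(Cpu, Cpl) = 0.6807

0.6807


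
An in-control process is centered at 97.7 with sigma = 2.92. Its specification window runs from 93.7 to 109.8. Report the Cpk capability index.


Cpu = (USL - mean) / (3*sigma) = (109.8 - 97.7) / (3*2.92) = 1.3813
Cpl = (mean - LSL) / (3*sigma) = (97.7 - 93.7) / (3*2.92) = 0.4566
Cpk = min(Cpu, Cpl) = 0.4566

0.4566


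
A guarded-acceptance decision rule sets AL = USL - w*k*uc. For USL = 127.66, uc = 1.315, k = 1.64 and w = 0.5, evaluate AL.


U = k * uc = 1.64 * 1.315 = 2.1566
guard band g = w * U = 0.5 * 2.1566 = 1.0783
AL = USL - g = 127.66 - 1.0783
AL = 126.5817

126.5817


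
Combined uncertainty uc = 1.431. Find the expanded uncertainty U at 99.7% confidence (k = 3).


U = k * uc
U = 3 * 1.431
U = 4.2930

4.2930


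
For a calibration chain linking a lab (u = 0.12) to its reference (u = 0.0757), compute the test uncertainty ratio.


TUR = u_lab / u_ref
= 0.12 / 0.0757
= 1.5852

1.5852


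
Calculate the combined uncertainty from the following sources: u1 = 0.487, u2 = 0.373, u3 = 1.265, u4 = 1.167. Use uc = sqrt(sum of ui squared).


uc = sqrt(0.487^2 + 0.373^2 + 1.265^2 + 1.167^2)
uc = sqrt(3.338412)
uc = 1.8271

1.8271


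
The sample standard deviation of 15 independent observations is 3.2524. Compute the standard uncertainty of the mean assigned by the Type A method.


u_A = s / sqrt(n)
u_A = 3.2524 / sqrt(15)
u_A = 3.2524 / 3.8729833
u_A = 0.8398

0.8398


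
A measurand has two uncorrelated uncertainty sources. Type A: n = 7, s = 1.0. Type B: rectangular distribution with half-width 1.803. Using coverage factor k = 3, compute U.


u_A = s / sqrt(n) = 1.0 / sqrt(7) = 0.37796447
u_B = half_width / sqrt(3) = 1.803 / sqrt(3) = 1.0409625
uc = sqrt(u_A^2 + u_B^2) = sqrt(0.37796447^2 + 1.0409625^2) = 1.1074566
U = k * uc = 3 * 1.1074566
U = 3.3224

3.3224


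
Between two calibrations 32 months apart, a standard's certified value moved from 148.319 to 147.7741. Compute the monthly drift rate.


rate = (v2 - v1) / months
= (147.7741 - 148.319) / 32
= -0.5449 / 32
= -0.0170

-0.0170


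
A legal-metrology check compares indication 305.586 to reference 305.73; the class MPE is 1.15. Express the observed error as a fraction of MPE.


e = indication - reference = 305.586 - 305.73 = -0.1440
|e| = 0.1440
ratio = |e| / MPE = 0.1440 / 1.15
ratio = 0.1252

0.1252


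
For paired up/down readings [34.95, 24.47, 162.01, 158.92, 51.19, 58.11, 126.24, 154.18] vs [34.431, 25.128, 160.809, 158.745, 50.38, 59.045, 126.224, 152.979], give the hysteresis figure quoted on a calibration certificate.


|34.95 - 34.431| = 0.5190
|24.47 - 25.128| = 0.6580
|162.01 - 160.809| = 1.2010
|158.92 - 158.745| = 0.1750
|51.19 - 50.38| = 0.8100
|58.11 - 59.045| = 0.9350
|126.24 - 126.224| = 0.0160
|154.18 - 152.979| = 1.2010
hysteresis = max(diffs) = 1.2010

1.2010


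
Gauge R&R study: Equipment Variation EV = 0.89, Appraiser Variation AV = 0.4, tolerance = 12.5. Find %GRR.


GRR = sqrt(EV^2 + AV^2) = sqrt(0.89^2 + 0.4^2) = 0.97575612
%GRR = GRR / tol * 100 = 0.97575612 / 12.5 * 100
%GRR = 7.8060

7.8060


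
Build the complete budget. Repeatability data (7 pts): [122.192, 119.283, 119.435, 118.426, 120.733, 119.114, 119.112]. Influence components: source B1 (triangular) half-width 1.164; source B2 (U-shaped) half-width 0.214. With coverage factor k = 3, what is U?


mean = (122.192 + 119.283 + 119.435 + 118.426 + 120.733 + 119.114 + 119.112) / 7 = 119.7564286
s = sqrt(sum((x - mean)^2)/(n-1)) = 1.278749
u_A = s / sqrt(n) = 1.278749 / sqrt(7) = 0.48332169
u_B1 = 1.164 / sqrt(6) = 0.47520101
u_B2 = 0.214 / sqrt(2) = 0.15132085
uc = sqrt(0.48332169^2 + 0.47520101^2 + 0.15132085^2) = 0.6944882
U = k * uc = 3 * 0.6944882
U = 2.0835

2.0835


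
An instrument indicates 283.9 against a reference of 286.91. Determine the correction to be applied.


Correction = standard - reading
= 286.91 - 283.9
= 3.0100

3.0100


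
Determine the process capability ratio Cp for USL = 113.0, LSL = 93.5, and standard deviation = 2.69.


Cp = (USL - LSL) / (6 * sigma)
= (113.0 - 93.5) / (6 * 2.69)
= 19.5000 / 16.1400
= 1.2082

1.2082


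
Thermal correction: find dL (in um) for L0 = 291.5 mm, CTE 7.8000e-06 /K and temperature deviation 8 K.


dL = L * alpha * dT
= 291.5 * 7.8000e-06 * 8
= 0.0181896 mm
dL_um = 0.0181896 * 1000 = 18.1896 um

18.1896


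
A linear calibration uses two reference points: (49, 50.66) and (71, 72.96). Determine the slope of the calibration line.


slope = (y2 - y1) / (x2 - x1)
= (72.96 - 50.66) / (71 - 49)
= 22.3000 / 22
= 1.0136

1.0136


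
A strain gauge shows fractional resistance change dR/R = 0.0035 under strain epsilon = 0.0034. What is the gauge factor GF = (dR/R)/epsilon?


GF = (dR/R) / epsilon
= 0.0035 / 0.0034
= 1.0294

1.0294


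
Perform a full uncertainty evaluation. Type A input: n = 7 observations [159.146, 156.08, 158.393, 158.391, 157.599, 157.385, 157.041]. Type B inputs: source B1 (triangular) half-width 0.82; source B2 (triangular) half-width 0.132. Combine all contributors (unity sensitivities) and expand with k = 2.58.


mean = (159.146 + 156.08 + 158.393 + 158.391 + 157.599 + 157.385 + 157.041) / 7 = 157.7192857
s = sqrt(sum((x - mean)^2)/(n-1)) = 1.0176893
u_A = s / sqrt(n) = 1.0176893 / sqrt(7) = 0.3846504
u_B1 = 0.82 / sqrt(6) = 0.3347636
u_B2 = 0.132 / sqrt(6) = 0.053888774
uc = sqrt(0.3846504^2 + 0.3347636^2 + 0.053888774^2) = 0.51276369
U = k * uc = 2.58 * 0.51276369
U = 1.3229

1.3229


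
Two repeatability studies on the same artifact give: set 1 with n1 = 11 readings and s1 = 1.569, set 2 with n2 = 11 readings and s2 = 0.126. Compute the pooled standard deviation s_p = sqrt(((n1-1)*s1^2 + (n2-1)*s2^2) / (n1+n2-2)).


s_p = sqrt(((n1-1)*s1^2 + (n2-1)*s2^2) / (n1+n2-2))
numerator = (11-1)*1.569^2 + (11-1)*0.126^2 = 24.61761 + 0.15876 = 24.77637
denominator = 11 + 11 - 2 = 20
s_p^2 = 24.77637 / 20 = 1.2388185
s_p = sqrt(1.2388185) = 1.1130

1.1130


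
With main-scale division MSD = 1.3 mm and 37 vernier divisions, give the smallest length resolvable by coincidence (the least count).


LC = MSD / n_div
= 1.3 / 37
= 0.0351

0.0351


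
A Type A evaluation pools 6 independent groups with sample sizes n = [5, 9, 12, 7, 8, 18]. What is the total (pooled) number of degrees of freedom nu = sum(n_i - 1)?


nu = sum_i (n_i - 1)
nu = ((5 - 1) + (9 - 1) + (12 - 1) + (7 - 1) + (8 - 1) + (18 - 1))
nu = 4 + 8 + 11 + 6 + 7 + 17
nu = 53

53


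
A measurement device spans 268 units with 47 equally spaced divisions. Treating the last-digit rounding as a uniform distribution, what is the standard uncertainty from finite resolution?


resolution = range / divisions
resolution = 268 / 47 = 5.7021277
u_res = resolution / (2*sqrt(3))
u_res = 5.7021277 / 3.4641016
u_res = 1.6461

1.6461


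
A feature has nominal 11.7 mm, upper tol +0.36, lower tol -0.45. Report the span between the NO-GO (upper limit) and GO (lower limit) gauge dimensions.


GO = nominal - lower_tol (smallest hole = maximum material condition)
GO = 11.7 - 0.45 = 11.25
NO-GO = nominal + upper_tol (largest hole = least material condition)
NO-GO = 11.7 + 0.36 = 12.06
spread = NO-GO - GO = 12.06 - 11.25 = 0.8100

0.8100


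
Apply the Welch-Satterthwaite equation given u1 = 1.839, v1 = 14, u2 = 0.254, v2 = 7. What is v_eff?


uc = sqrt(u1^2 + u2^2) = sqrt(1.839^2 + 0.254^2) = 1.8564582
v_eff = uc^4 / (u1^4/v1 + u2^4/v2)
= 1.8564582^4 / (1.839^4/14 + 0.254^4/7)
= 11.877928 / 0.81755102
v_eff = 14.5287

14.5287


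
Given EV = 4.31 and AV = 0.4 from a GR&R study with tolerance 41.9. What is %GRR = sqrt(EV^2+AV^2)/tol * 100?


GRR = sqrt(EV^2 + AV^2) = sqrt(4.31^2 + 0.4^2) = 4.3285217
%GRR = GRR / tol * 100 = 4.3285217 / 41.9 * 100
%GRR = 10.3306

10.3306


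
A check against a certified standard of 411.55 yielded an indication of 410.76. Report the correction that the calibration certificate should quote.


Correction = standard - reading
= 411.55 - 410.76
= 0.7900

0.7900


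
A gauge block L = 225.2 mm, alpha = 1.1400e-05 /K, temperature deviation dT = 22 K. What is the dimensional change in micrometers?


dL = L * alpha * dT
= 225.2 * 1.1400e-05 * 22
= 0.0564802 mm
dL_um = 0.0564802 * 1000 = 56.4802 um

56.4802


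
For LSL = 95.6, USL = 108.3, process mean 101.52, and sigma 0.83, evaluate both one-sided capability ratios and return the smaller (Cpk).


Cpu = (USL - mean) / (3*sigma) = (108.3 - 101.52) / (3*0.83) = 2.7229
Cpl = (mean - LSL) / (3*sigma) = (101.52 - 95.6) / (3*0.83) = 2.3775
Cpk = min(Cpu, Cpl) = 2.3775

2.3775


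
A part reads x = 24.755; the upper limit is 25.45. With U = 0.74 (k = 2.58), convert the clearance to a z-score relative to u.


u = U / k = 0.74 / 2.58 = 0.28682171
margin = |USL - x| = |25.45 - 24.755| = 0.695
z = margin / u = 0.695 / 0.28682171
z = 2.4231

2.4231


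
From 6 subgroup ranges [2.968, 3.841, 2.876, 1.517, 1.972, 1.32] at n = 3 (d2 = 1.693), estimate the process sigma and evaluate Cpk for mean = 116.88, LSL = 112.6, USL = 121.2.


R_bar = (2.968 + 3.841 + 2.876 + 1.517 + 1.972 + 1.32) / 6 = 2.4156667
sigma = R_bar / d2 = 2.4156667 / 1.693 = 1.4268557
Cp = (USL - LSL)/(6*sigma) = (121.2 - 112.6)/(6*1.4268557) = 1.0045
Cpu = (121.2 - 116.88)/(3*1.4268557) = 1.0092
Cpl = (116.88 - 112.6)/(3*1.4268557) = 0.9999
Cpk = min(Cpu, Cpl) = 0.9999

0.9999


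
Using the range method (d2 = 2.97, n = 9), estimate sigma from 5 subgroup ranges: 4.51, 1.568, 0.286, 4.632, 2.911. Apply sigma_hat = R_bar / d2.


R_bar = (4.51 + 1.568 + 0.286 + 4.632 + 2.911) / 5
R_bar = 13.907 / 5 = 2.7814
sigma_hat = R_bar / d2 = 2.7814 / 2.97 = 0.9365

0.9365


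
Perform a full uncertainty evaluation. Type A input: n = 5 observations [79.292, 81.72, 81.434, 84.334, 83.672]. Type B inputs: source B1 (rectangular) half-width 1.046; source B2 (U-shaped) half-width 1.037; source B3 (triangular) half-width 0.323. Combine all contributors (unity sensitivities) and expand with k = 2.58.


mean = (79.292 + 81.72 + 81.434 + 84.334 + 83.672) / 5 = 82.0904
s = sqrt(sum((x - mean)^2)/(n-1)) = 1.9958895
u_A = s / sqrt(n) = 1.9958895 / sqrt(5) = 0.89258892
u_B1 = 1.046 / sqrt(3) = 0.60390838
u_B2 = 1.037 / sqrt(2) = 0.73326973
u_B3 = 0.323 / sqrt(6) = 0.1318642
uc = sqrt(0.89258892^2 + 0.60390838^2 + 0.73326973^2 + 0.1318642^2) = 1.31015
U = k * uc = 2.58 * 1.31015
U = 3.3802

3.3802


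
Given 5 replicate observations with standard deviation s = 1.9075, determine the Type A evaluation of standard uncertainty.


u_A = s / sqrt(n)
u_A = 1.9075 / sqrt(5)
u_A = 1.9075 / 2.236068
u_A = 0.8531

0.8531


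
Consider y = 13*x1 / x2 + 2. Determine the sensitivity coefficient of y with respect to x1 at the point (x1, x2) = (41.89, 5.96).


y = 13*x1 / x2 + 2
dy/dx1 = 13/x2
Evaluate at x2 = 5.96: c1 = 13 / 5.96
c1 = 2.1812

2.1812


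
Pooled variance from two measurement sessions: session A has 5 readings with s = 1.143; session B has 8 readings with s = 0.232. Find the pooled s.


s_p = sqrt(((n1-1)*s1^2 + (n2-1)*s2^2) / (n1+n2-2))
numerator = (5-1)*1.143^2 + (8-1)*0.232^2 = 5.225796 + 0.376768 = 5.602564
denominator = 5 + 8 - 2 = 11
s_p^2 = 5.602564 / 11 = 0.509324
s_p = sqrt(0.509324) = 0.7137

0.7137


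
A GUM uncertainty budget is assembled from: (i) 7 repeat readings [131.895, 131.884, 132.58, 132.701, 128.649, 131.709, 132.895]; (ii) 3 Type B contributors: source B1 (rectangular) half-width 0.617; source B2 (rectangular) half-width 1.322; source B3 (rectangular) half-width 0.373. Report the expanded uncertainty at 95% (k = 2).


mean = (131.895 + 131.884 + 132.58 + 132.701 + 128.649 + 131.709 + 132.895) / 7 = 131.759
s = sqrt(sum((x - mean)^2)/(n-1)) = 1.4468715
u_A = s / sqrt(n) = 1.4468715 / sqrt(7) = 0.54686602
u_B1 = 0.617 / sqrt(3) = 0.35622512
u_B2 = 1.322 / sqrt(3) = 0.76325706
u_B3 = 0.373 / sqrt(3) = 0.21535165
uc = sqrt(0.54686602^2 + 0.35622512^2 + 0.76325706^2 + 0.21535165^2) = 1.0270815
U = k * uc = 2 * 1.0270815
U = 2.0542

2.0542


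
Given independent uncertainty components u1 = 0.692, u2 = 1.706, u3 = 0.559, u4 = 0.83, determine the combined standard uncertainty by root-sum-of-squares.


uc = sqrt(0.692^2 + 1.706^2 + 0.559^2 + 0.83^2)
uc = sqrt(4.390681)
uc = 2.0954

2.0954


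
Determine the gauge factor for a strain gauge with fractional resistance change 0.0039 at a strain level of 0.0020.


GF = (dR/R) / epsilon
= 0.0039 / 0.0020
= 1.9500

1.9500


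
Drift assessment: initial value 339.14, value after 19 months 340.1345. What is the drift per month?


rate = (v2 - v1) / months
= (340.1345 - 339.14) / 19
= 0.9945 / 19
= 0.0523

0.0523


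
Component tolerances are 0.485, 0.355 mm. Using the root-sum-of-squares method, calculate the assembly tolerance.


RSS = sqrt(0.485^2 + 0.355^2)
= sqrt(0.36125)
= 0.6010

0.6010


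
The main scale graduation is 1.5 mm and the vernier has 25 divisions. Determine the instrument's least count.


LC = MSD / n_div
= 1.5 / 25
= 0.0600

0.0600


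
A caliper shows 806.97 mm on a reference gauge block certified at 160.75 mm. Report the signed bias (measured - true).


Systematic error = measured - true
= 806.97 - 160.75
= 646.2200

646.2200


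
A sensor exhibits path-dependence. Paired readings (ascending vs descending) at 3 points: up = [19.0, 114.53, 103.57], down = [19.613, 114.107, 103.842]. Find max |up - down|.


|19.0 - 19.613| = 0.6130
|114.53 - 114.107| = 0.4230
|103.57 - 103.842| = 0.2720
hysteresis = max(diffs) = 0.6130

0.6130


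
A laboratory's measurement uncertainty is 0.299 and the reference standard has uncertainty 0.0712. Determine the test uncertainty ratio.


TUR = u_lab / u_ref
= 0.299 / 0.0712
= 4.1994

4.1994


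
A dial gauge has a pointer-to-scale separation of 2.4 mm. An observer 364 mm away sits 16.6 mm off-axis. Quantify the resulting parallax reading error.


error = h * offset / d
= 2.4 * 16.6 / 364
= 0.1095

0.1095


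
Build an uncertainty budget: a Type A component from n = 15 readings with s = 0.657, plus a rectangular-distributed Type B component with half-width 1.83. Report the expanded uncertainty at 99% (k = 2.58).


u_A = s / sqrt(n) = 0.657 / sqrt(15) = 0.16963667
u_B = half_width / sqrt(3) = 1.83 / sqrt(3) = 1.056551
uc = sqrt(u_A^2 + u_B^2) = sqrt(0.16963667^2 + 1.056551^2) = 1.0700825
U = k * uc = 2.58 * 1.0700825
U = 2.7608

2.7608


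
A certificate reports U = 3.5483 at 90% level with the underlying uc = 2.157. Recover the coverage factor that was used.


k = U / uc
k = 3.5483 / 2.157
k = 1.645

1.645


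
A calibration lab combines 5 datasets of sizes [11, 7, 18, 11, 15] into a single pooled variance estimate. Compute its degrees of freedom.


nu = sum_i (n_i - 1)
nu = ((11 - 1) + (7 - 1) + (18 - 1) + (11 - 1) + (15 - 1))
nu = 10 + 6 + 17 + 10 + 14
nu = 57

57


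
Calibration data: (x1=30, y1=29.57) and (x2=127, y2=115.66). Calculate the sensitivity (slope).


slope = (y2 - y1) / (x2 - x1)
= (115.66 - 29.57) / (127 - 30)
= 86.0900 / 97
= 0.8875

0.8875


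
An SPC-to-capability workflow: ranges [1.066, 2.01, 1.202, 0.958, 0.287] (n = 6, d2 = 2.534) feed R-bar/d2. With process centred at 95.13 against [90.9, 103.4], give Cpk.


R_bar = (1.066 + 2.01 + 1.202 + 0.958 + 0.287) / 5 = 1.1046
sigma = R_bar / d2 = 1.1046 / 2.534 = 0.4359116
Cp = (USL - LSL)/(6*sigma) = (103.4 - 90.9)/(6*0.4359116) = 4.7793
Cpu = (103.4 - 95.13)/(3*0.4359116) = 6.3239
Cpl = (95.13 - 90.9)/(3*0.4359116) = 3.2346
Cpk = min(Cpu, Cpl) = 3.2346

3.2346


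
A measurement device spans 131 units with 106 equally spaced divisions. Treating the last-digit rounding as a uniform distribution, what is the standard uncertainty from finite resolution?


resolution = range / divisions
resolution = 131 / 106 = 1.2358491
u_res = resolution / (2*sqrt(3))
u_res = 1.2358491 / 3.4641016
u_res = 0.3568

0.3568


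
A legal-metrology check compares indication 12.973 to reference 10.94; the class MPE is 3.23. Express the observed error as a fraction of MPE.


e = indication - reference = 12.973 - 10.94 = 2.0330
|e| = 2.0330
ratio = |e| / MPE = 2.0330 / 3.23
ratio = 0.6294

0.6294


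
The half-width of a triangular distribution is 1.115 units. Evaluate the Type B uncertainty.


u_B = half_width / sqrt(6)
u_B = 1.115 / 2.4494897
u_B = 0.4552

0.4552
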